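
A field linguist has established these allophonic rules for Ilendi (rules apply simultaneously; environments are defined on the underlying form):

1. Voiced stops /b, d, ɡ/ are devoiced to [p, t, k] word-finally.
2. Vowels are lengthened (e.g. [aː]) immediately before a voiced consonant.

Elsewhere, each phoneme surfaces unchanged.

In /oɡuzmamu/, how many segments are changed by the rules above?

3

Segments that undergo a rule: /o/ → [oː] (rule 2); /u/ → [uː] (rule 2); /a/ → [aː] (rule 2).
All other segments surface unchanged.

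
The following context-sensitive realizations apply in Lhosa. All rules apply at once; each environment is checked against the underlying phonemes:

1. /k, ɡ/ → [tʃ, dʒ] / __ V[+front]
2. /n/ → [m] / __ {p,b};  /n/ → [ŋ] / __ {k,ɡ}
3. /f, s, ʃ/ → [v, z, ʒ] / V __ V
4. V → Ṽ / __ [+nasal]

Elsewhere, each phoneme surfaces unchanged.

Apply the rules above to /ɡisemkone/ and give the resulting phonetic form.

[dʒizẽmkõne]

Rule 1 applies to /ɡ/ (word-initial: before a front vowel) → [dʒ].
/i/ (between /ɡ/ and /s/) is in the target of rule 4 but the environment (before a nasal consonant) is not met → [i].
/s/ meets the environment for rule 3 (between two vowels) → [z].
Rule 4 applies to /e/ (between /s/ and /m/: before a nasal consonant) → [ẽ].
/k/ (between /m/ and /o/): rule 1 targets it, but not before a front vowel → unchanged [k].
/o/ meets the environment for rule 4 (before a nasal consonant) → [õ].
/n/ (between /o/ and /e/): rule 2 targets it, but not before a labial or velar stop → unchanged [n].
/e/ (word-final): rule 4 targets it, but not before a nasal consonant → unchanged [e].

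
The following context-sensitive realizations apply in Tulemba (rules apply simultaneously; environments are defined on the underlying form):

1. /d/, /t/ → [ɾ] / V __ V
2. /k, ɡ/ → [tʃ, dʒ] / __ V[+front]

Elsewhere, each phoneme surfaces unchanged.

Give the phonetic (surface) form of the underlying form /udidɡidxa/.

/u/ (word-initial): no rule targets it → [u].
/d/ — between /u/ and /i/, between two vowels — surfaces as [ɾ] (rule 1).
/i/ (between /d/ and /d/): no rule targets it → [i].
/d/ (between /i/ and /ɡ/): rule 1 targets it, but not between two vowels → unchanged [d].
Rule 2 applies to /ɡ/ (between /d/ and /i/: before a front vowel) → [dʒ].
/i/ — not in any rule's target class → [i].
/d/ — between /i/ and /x/; rule 1 does not apply here → [d].
/x/ (between /d/ and /a/) is unaffected → [x].
/a/ stays [a].

[uɾiddʒidxa]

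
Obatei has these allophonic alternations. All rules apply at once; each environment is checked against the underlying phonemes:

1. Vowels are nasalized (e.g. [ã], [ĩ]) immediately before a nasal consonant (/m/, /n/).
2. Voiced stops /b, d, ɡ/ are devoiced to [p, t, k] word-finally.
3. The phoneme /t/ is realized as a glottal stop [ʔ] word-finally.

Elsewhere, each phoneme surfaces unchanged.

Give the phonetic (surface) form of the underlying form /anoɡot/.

Rule 1 applies to /a/ (word-initial: before a nasal consonant) → [ã].
/o/ (between /n/ and /ɡ/) fails the environment for rule 1, so it stays [o].
/ɡ/ — between /o/ and /o/; rule 2 does not apply here → [ɡ].
/o/ — between /ɡ/ and /t/; rule 1 does not apply here → [o].
Rule 3 applies to /t/ (word-final: word-finally) → [ʔ].

[ãnoɡoʔ]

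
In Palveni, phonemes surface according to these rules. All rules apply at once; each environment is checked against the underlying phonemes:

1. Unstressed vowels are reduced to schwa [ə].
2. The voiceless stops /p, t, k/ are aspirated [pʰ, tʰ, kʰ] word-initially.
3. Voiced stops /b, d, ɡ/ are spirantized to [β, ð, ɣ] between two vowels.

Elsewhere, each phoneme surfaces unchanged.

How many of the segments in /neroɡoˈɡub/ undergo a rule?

Segments that undergo a rule: /e/ → [ə] (rule 1); /o/ → [ə] (rule 1); /ɡ/ → [ɣ] (rule 3); /o/ → [ə] (rule 1); /ɡ/ → [ɣ] (rule 3).
All other segments surface unchanged.

5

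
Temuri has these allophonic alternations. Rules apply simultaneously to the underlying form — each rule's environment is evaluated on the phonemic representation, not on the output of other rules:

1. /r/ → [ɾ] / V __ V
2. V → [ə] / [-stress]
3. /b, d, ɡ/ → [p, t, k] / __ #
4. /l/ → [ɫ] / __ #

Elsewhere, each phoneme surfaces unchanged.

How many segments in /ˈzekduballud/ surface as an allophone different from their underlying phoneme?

4

Segments that undergo a rule: /u/ → [ə] (rule 2); /a/ → [ə] (rule 2); /u/ → [ə] (rule 2); /d/ → [t] (rule 3).
All other segments surface unchanged.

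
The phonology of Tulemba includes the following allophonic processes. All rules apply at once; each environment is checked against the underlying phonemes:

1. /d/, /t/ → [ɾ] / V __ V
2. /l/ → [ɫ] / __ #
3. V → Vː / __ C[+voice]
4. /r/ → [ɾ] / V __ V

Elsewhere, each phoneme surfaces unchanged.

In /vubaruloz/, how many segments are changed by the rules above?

5

Segments that undergo a rule: /u/ → [uː] (rule 3); /a/ → [aː] (rule 3); /r/ → [ɾ] (rule 4); /u/ → [uː] (rule 3); /o/ → [oː] (rule 3).
All other segments surface unchanged.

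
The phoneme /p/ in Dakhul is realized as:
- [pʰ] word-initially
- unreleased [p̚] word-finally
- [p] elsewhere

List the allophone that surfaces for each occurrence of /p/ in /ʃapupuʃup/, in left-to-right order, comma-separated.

[p], [p], [p̚]

Occurrence 1 (position 3): no conditioning environment matches → elsewhere allophone [p].
Occurrence 2 (position 5): no conditioning environment matches → elsewhere allophone [p].
Occurrence 3 (position 9): word-finally → [p̚].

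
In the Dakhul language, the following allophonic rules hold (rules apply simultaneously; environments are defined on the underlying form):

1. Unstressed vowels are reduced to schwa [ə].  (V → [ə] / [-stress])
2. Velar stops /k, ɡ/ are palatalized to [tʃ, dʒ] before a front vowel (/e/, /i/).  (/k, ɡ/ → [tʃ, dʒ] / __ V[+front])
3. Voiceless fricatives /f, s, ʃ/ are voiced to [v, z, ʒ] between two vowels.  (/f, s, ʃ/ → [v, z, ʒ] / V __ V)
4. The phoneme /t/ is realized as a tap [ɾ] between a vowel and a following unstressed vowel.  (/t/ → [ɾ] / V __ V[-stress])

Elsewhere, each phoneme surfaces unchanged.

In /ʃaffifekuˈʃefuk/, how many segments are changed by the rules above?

Segments that undergo a rule: /a/ → [ə] (rule 1); /i/ → [ə] (rule 1); /f/ → [v] (rule 3); /e/ → [ə] (rule 1); /u/ → [ə] (rule 1); /ʃ/ → [ʒ] (rule 3); /f/ → [v] (rule 3); /u/ → [ə] (rule 1).
All other segments surface unchanged.

8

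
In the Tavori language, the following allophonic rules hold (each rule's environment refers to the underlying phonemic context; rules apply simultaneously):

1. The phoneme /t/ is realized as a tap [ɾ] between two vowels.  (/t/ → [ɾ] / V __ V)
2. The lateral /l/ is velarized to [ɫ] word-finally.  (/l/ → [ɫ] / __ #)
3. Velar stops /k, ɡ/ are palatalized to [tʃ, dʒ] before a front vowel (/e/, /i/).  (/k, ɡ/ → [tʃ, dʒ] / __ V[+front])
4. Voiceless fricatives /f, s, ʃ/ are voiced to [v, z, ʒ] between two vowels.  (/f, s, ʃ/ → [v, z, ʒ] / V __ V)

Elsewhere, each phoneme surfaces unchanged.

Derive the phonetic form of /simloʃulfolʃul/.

/s/ (word-initial): rule 4 targets it, but not between two vowels → unchanged [s].
/l/ — between /m/ and /o/; rule 2 does not apply here → [l].
/ʃ/ (between /o/ and /u/) occurs between two vowels → [ʒ] by rule 4.
/l/ — between /u/ and /f/; rule 2 does not apply here → [l].
/f/ (between /l/ and /o/): rule 4 targets it, but not between two vowels → unchanged [f].
/l/ (between /o/ and /ʃ/) fails the environment for rule 2, so it stays [l].
/ʃ/ (between /l/ and /u/) is in the target of rule 4 but the environment (between two vowels) is not met → [ʃ].
/l/ meets the environment for rule 2 (word-finally) → [ɫ].

[simloʒulfolʃuɫ]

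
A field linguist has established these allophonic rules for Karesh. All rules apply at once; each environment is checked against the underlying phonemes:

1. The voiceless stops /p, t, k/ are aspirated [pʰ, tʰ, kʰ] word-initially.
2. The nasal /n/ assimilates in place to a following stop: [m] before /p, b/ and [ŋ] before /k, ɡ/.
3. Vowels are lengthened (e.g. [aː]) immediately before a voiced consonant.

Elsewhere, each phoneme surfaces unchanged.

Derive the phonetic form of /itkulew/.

[itkuːleːw]

/i/ (word-initial) fails the environment for rule 3, so it stays [i].
/t/ (between /i/ and /k/) is in the target of rule 1 but the environment (word-initially) is not met → [t].
/k/ — between /t/ and /u/; rule 1 does not apply here → [k].
/u/ (between /k/ and /l/) occurs before a voiced consonant → [uː] by rule 3.
/l/ (between /u/ and /e/): no rule targets it → [l].
Rule 3 applies to /e/ (between /l/ and /w/: before a voiced consonant) → [eː].
/w/ — not in any rule's target class → [w].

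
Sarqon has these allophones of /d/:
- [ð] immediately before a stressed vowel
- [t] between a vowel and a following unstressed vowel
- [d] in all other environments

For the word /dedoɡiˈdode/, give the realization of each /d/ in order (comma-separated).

Occurrence 1 (position 1): no conditioning environment matches → elsewhere allophone [d].
Occurrence 2 (position 3): between a vowel and a following unstressed vowel → [t].
Occurrence 3 (position 7): immediately before a stressed vowel → [ð].
Occurrence 4 (position 9): between a vowel and a following unstressed vowel → [t].

[d], [t], [ð], [t]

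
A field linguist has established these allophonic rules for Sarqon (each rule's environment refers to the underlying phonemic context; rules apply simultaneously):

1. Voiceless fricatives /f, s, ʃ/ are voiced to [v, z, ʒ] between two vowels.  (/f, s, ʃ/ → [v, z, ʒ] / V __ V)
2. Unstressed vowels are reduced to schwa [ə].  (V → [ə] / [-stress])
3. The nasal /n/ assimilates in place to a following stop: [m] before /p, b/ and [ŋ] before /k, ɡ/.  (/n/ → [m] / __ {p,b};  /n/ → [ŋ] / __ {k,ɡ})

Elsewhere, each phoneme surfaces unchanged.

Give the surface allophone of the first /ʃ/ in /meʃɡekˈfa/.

/ʃ/ — between /e/ and /ɡ/; rule 1 does not apply here → [ʃ].

[ʃ]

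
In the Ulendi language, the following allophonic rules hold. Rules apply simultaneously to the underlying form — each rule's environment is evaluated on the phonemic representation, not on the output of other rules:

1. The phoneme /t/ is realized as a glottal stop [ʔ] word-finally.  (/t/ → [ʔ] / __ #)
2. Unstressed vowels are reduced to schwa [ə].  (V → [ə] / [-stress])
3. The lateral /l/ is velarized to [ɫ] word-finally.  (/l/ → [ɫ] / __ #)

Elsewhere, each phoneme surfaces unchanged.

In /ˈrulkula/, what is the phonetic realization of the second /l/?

/l/ (between /u/ and /a/) fails the environment for rule 3, so it stays [l].

[l]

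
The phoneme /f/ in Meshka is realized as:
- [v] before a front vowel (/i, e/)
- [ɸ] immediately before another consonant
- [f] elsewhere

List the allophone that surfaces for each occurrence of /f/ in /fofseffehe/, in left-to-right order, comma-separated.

Occurrence 1 (position 1): no conditioning environment matches → elsewhere allophone [f].
Occurrence 2 (position 3): immediately before another consonant → [ɸ].
Occurrence 3 (position 6): immediately before another consonant → [ɸ].
Occurrence 4 (position 7): before a front vowel (/i, e/) → [v].

[f], [ɸ], [ɸ], [v]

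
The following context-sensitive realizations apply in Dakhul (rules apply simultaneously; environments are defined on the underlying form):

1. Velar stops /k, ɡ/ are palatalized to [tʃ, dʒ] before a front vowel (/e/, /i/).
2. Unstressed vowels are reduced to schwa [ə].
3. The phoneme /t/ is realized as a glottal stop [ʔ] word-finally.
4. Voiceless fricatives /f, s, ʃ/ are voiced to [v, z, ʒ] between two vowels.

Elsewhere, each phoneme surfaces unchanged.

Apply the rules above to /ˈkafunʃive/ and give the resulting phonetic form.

/k/ (word-initial) is in the target of rule 1 but the environment (before a front vowel) is not met → [k].
/a/ (between /k/ and /f/) fails the environment for rule 2, so it stays [a].
/f/ (between /a/ and /u/): between two vowels, so rule 4 applies → [v].
Rule 2 applies to /u/ (between /f/ and /n/: in an unstressed syllable) → [ə].
/ʃ/ — between /n/ and /i/; rule 4 does not apply here → [ʃ].
Rule 2 applies to /i/ (between /ʃ/ and /v/: in an unstressed syllable) → [ə].
/e/ — word-final, in an unstressed syllable — surfaces as [ə] (rule 2).

[ˈkavənʃəvə]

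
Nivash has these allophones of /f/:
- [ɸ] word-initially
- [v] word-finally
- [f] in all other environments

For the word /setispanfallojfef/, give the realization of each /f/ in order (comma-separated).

Occurrence 1 (position 9): no conditioning environment matches → elsewhere allophone [f].
Occurrence 2 (position 15): no conditioning environment matches → elsewhere allophone [f].
Occurrence 3 (position 17): word-finally → [v].

[f], [f], [v]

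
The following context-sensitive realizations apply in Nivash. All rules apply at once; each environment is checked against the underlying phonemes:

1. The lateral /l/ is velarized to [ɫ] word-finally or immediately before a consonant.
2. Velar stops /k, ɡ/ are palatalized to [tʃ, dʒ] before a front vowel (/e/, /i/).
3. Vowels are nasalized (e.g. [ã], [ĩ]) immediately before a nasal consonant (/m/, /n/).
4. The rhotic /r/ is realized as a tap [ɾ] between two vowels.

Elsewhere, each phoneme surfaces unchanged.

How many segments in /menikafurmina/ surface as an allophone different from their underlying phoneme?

Segments that undergo a rule: /e/ → [ẽ] (rule 3); /i/ → [ĩ] (rule 3).
All other segments surface unchanged.

2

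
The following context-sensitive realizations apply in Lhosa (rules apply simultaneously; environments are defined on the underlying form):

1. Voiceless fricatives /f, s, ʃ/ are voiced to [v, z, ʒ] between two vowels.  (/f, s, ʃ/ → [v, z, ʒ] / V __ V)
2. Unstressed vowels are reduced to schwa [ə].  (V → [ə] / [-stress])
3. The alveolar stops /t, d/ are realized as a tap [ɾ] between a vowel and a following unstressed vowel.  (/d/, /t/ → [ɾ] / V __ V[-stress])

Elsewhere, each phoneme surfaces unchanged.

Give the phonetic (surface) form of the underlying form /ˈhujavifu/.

/u/ (between /h/ and /j/): rule 2 targets it, but not in an unstressed syllable → unchanged [u].
/a/ — between /j/ and /v/, in an unstressed syllable — surfaces as [ə] (rule 2).
Rule 2 applies to /i/ (between /v/ and /f/: in an unstressed syllable) → [ə].
/f/ meets the environment for rule 1 (between two vowels) → [v].
/u/ meets the environment for rule 2 (in an unstressed syllable) → [ə].

[ˈhujəvəvə]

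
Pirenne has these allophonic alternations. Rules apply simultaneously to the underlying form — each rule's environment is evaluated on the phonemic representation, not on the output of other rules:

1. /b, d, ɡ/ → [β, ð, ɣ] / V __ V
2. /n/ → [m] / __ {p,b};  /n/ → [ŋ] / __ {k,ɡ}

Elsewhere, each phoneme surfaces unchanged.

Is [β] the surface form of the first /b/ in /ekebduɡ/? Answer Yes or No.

No

/b/ (between /e/ and /d/): rule 1 targets it, but not between two vowels → unchanged [b].
The actual realization is [b], not [β].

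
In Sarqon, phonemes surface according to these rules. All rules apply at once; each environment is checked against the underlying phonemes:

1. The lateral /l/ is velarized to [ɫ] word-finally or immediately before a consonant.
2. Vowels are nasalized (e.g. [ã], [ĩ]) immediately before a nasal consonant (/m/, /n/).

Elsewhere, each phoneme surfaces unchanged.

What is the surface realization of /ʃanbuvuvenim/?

[ʃãnbuvuvẽnĩm]

/ʃ/ (word-initial) is unaffected → [ʃ].
/a/ (between /ʃ/ and /n/): before a nasal consonant, so rule 2 applies → [ã].
/n/ (between /a/ and /b/): no rule targets it → [n].
/b/ (between /n/ and /u/) is unaffected → [b].
/u/ (between /b/ and /v/): rule 2 targets it, but not before a nasal consonant → unchanged [u].
/v/ (between /u/ and /u/) is unaffected → [v].
/u/ (between /v/ and /v/) is in the target of rule 2 but the environment (before a nasal consonant) is not met → [u].
/v/ (between /u/ and /e/): no rule targets it → [v].
/e/ (between /v/ and /n/): before a nasal consonant, so rule 2 applies → [ẽ].
/n/ (between /e/ and /i/): no rule targets it → [n].
/i/ meets the environment for rule 2 (before a nasal consonant) → [ĩ].
/m/ stays [m].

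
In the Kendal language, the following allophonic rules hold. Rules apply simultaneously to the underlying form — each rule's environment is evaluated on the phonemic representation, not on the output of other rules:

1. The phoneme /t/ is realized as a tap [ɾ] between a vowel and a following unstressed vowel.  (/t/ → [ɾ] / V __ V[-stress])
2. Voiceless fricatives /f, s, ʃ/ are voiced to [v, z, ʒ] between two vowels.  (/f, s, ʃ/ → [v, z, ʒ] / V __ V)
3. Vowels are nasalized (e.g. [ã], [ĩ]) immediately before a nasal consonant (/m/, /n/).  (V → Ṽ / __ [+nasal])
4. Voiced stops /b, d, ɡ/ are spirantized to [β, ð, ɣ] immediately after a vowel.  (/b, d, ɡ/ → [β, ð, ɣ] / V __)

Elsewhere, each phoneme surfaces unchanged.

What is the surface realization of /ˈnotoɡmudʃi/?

[ˈnoɾoɣmuðʃi]

/n/ — not in any rule's target class → [n].
/o/ (between /n/ and /t/) fails the environment for rule 3, so it stays [o].
/t/ (between /o/ and /o/) occurs between a vowel and a following unstressed vowel → [ɾ] by rule 1.
/o/ — between /t/ and /ɡ/; rule 3 does not apply here → [o].
Rule 4 applies to /ɡ/ (between /o/ and /m/: immediately after a vowel) → [ɣ].
/m/ (between /ɡ/ and /u/): no rule targets it → [m].
/u/ — between /m/ and /d/; rule 3 does not apply here → [u].
/d/ — between /u/ and /ʃ/, immediately after a vowel — surfaces as [ð] (rule 4).
/ʃ/ — between /d/ and /i/; rule 2 does not apply here → [ʃ].
/i/ (word-final) is in the target of rule 3 but the environment (before a nasal consonant) is not met → [i].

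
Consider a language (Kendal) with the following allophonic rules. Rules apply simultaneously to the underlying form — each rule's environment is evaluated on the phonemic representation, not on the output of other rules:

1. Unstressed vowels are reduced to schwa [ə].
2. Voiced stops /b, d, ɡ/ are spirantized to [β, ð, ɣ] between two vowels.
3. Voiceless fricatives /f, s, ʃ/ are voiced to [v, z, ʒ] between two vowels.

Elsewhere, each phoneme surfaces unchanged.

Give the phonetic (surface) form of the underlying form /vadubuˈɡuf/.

/v/ stays [v].
Rule 1 applies to /a/ (between /v/ and /d/: in an unstressed syllable) → [ə].
/d/ — between /a/ and /u/, between two vowels — surfaces as [ð] (rule 2).
/u/ meets the environment for rule 1 (in an unstressed syllable) → [ə].
/b/ (between /u/ and /u/) occurs between two vowels → [β] by rule 2.
/u/ meets the environment for rule 1 (in an unstressed syllable) → [ə].
/ɡ/ meets the environment for rule 2 (between two vowels) → [ɣ].
/u/ (between /ɡ/ and /f/) fails the environment for rule 1, so it stays [u].
/f/ (word-final) fails the environment for rule 3, so it stays [f].

[vəðəβəˈɣuf]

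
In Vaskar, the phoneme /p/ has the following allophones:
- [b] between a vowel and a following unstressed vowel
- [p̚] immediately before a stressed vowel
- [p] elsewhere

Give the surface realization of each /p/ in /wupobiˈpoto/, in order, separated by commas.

Occurrence 1 (position 3): between a vowel and a following unstressed vowel → [b].
Occurrence 2 (position 7): immediately before a stressed vowel → [p̚].

[b], [p̚]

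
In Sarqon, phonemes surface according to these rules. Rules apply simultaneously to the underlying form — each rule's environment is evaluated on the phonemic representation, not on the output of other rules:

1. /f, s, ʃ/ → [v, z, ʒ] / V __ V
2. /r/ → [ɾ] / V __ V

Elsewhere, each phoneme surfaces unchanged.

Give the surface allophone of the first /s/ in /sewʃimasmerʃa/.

[s]

/s/ (word-initial) fails the environment for rule 1, so it stays [s].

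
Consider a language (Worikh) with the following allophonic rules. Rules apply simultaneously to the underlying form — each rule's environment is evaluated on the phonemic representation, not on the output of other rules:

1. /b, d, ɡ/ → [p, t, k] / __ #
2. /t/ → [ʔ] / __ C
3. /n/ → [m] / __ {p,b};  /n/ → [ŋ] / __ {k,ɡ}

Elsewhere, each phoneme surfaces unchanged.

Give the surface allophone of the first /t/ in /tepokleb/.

[t]

/t/ (word-initial) fails the environment for rule 2, so it stays [t].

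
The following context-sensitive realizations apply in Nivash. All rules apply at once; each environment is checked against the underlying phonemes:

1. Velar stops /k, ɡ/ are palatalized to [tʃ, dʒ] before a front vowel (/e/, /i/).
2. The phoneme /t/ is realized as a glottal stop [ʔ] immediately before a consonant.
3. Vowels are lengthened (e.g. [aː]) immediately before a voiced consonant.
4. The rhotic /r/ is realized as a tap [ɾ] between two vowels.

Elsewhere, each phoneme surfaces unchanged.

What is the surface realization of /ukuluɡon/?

[ukuːluːɡoːn]

/u/ (word-initial) is in the target of rule 3 but the environment (before a voiced consonant) is not met → [u].
/k/ (between /u/ and /u/) fails the environment for rule 1, so it stays [k].
/u/ (between /k/ and /l/) occurs before a voiced consonant → [uː] by rule 3.
/u/ meets the environment for rule 3 (before a voiced consonant) → [uː].
/ɡ/ (between /u/ and /o/) fails the environment for rule 1, so it stays [ɡ].
/o/ (between /ɡ/ and /n/): before a voiced consonant, so rule 3 applies → [oː].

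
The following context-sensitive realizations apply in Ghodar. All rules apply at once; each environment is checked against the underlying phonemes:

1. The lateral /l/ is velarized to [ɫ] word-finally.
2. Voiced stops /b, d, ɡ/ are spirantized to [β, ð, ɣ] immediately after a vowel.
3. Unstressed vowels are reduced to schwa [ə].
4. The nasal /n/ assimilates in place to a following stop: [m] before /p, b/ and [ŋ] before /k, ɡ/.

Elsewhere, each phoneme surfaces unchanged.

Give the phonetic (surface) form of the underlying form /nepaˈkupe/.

[nəpəˈkupə]

/n/ (word-initial) fails the environment for rule 4, so it stays [n].
/e/ — between /n/ and /p/, in an unstressed syllable — surfaces as [ə] (rule 3).
Rule 3 applies to /a/ (between /p/ and /k/: in an unstressed syllable) → [ə].
/u/ (between /k/ and /p/): rule 3 targets it, but not in an unstressed syllable → unchanged [u].
Rule 3 applies to /e/ (word-final: in an unstressed syllable) → [ə].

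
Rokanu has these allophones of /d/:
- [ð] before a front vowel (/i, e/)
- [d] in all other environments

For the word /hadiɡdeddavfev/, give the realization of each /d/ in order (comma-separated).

Occurrence 1 (position 3): before a front vowel (/i, e/) → [ð].
Occurrence 2 (position 6): before a front vowel (/i, e/) → [ð].
Occurrence 3 (position 8): no conditioning environment matches → elsewhere allophone [d].
Occurrence 4 (position 9): no conditioning environment matches → elsewhere allophone [d].

[ð], [ð], [d], [d]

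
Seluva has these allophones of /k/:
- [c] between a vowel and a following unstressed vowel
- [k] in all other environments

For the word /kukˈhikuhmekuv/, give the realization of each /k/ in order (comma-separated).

[k], [k], [c], [c]

Occurrence 1 (position 1): no conditioning environment matches → elsewhere allophone [k].
Occurrence 2 (position 3): no conditioning environment matches → elsewhere allophone [k].
Occurrence 3 (position 6): between a vowel and a following unstressed vowel → [c].
Occurrence 4 (position 11): between a vowel and a following unstressed vowel → [c].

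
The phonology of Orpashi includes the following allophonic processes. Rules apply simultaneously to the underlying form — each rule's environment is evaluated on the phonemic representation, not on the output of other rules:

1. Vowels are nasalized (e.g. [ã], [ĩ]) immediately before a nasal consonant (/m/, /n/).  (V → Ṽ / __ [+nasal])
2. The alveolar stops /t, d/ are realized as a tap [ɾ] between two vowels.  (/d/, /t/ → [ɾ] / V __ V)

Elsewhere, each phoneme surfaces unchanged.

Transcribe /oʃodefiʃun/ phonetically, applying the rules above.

/o/ (word-initial) is in the target of rule 1 but the environment (before a nasal consonant) is not met → [o].
/ʃ/ — not in any rule's target class → [ʃ].
/o/ — between /ʃ/ and /d/; rule 1 does not apply here → [o].
Rule 2 applies to /d/ (between /o/ and /e/: between two vowels) → [ɾ].
/e/ (between /d/ and /f/): rule 1 targets it, but not before a nasal consonant → unchanged [e].
/f/ (between /e/ and /i/): no rule targets it → [f].
/i/ (between /f/ and /ʃ/) is in the target of rule 1 but the environment (before a nasal consonant) is not met → [i].
/ʃ/ (between /i/ and /u/): no rule targets it → [ʃ].
/u/ (between /ʃ/ and /n/) occurs before a nasal consonant → [ũ] by rule 1.
/n/ (word-final) is unaffected → [n].

[oʃoɾefiʃũn]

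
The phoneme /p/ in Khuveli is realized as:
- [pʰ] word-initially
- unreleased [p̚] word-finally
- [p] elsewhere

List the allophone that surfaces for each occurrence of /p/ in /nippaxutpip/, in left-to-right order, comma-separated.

[p], [p], [p], [p̚]

Occurrence 1 (position 3): no conditioning environment matches → elsewhere allophone [p].
Occurrence 2 (position 4): no conditioning environment matches → elsewhere allophone [p].
Occurrence 3 (position 9): no conditioning environment matches → elsewhere allophone [p].
Occurrence 4 (position 11): word-finally → [p̚].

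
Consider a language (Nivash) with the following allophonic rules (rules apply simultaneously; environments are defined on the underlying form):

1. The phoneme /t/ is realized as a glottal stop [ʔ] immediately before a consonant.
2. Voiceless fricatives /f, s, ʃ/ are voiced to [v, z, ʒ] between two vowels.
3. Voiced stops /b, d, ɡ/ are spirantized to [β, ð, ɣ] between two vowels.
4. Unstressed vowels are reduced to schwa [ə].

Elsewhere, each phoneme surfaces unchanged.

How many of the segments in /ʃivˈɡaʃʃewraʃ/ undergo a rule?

Segments that undergo a rule: /i/ → [ə] (rule 4); /e/ → [ə] (rule 4); /a/ → [ə] (rule 4).
All other segments surface unchanged.

3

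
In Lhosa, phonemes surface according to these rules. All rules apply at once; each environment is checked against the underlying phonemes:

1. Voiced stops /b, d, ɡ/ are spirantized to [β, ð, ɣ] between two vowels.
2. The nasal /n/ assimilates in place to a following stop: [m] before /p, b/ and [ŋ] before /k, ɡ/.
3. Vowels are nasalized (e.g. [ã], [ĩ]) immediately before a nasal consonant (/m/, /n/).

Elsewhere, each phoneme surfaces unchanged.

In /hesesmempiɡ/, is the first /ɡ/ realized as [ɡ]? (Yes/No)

/ɡ/ (word-final) fails the environment for rule 1, so it stays [ɡ].
The actual realization is [ɡ], which matches [ɡ].

Yes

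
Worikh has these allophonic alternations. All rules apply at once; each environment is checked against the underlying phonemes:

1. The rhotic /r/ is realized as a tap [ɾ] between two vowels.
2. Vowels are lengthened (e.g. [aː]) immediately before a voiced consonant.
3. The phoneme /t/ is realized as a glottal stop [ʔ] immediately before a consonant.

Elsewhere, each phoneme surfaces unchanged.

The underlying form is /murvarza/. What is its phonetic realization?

/m/ (word-initial): no rule targets it → [m].
/u/ (between /m/ and /r/) occurs before a voiced consonant → [uː] by rule 2.
/r/ (between /u/ and /v/) fails the environment for rule 1, so it stays [r].
/v/ (between /r/ and /a/) is unaffected → [v].
Rule 2 applies to /a/ (between /v/ and /r/: before a voiced consonant) → [aː].
/r/ (between /a/ and /z/) is in the target of rule 1 but the environment (between two vowels) is not met → [r].
/z/ — not in any rule's target class → [z].
/a/ (word-final): rule 2 targets it, but not before a voiced consonant → unchanged [a].

[muːrvaːrza]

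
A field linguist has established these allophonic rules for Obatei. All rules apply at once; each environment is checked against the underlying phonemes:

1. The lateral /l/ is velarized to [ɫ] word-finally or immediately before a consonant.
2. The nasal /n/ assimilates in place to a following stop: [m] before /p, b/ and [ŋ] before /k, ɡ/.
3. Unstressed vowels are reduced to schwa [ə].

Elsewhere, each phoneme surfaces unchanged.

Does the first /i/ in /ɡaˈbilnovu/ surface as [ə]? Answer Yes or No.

No

/i/ (between /b/ and /l/): rule 3 targets it, but not in an unstressed syllable → unchanged [i].
The actual realization is [i], not [ə].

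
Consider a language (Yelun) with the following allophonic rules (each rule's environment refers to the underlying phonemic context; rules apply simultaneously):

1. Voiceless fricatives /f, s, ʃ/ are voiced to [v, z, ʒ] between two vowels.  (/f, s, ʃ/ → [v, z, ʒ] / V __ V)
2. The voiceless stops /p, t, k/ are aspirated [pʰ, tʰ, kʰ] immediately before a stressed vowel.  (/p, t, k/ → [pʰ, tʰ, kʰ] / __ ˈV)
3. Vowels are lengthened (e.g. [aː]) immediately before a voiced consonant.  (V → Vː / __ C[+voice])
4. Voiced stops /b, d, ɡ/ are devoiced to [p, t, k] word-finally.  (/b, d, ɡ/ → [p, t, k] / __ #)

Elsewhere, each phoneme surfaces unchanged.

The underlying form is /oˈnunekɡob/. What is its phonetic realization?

/o/ (word-initial): before a voiced consonant, so rule 3 applies → [oː].
/n/ (between /o/ and /u/): no rule targets it → [n].
Rule 3 applies to /u/ (between /n/ and /n/: before a voiced consonant) → [uː].
/n/ — not in any rule's target class → [n].
/e/ (between /n/ and /k/) fails the environment for rule 3, so it stays [e].
/k/ (between /e/ and /ɡ/) fails the environment for rule 2, so it stays [k].
/ɡ/ (between /k/ and /o/) fails the environment for rule 4, so it stays [ɡ].
/o/ — between /ɡ/ and /b/, before a voiced consonant — surfaces as [oː] (rule 3).
/b/ (word-final) occurs word-finally → [p] by rule 4.

[oːˈnuːnekɡoːp]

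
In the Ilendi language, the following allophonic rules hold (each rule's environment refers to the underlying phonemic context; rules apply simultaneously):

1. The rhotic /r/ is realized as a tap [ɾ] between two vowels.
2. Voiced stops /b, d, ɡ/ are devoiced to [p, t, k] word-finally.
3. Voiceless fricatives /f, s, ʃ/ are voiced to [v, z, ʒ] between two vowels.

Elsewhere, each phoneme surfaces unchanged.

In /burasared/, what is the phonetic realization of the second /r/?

[ɾ]

Rule 1 applies to /r/ (between /a/ and /e/: between two vowels) → [ɾ].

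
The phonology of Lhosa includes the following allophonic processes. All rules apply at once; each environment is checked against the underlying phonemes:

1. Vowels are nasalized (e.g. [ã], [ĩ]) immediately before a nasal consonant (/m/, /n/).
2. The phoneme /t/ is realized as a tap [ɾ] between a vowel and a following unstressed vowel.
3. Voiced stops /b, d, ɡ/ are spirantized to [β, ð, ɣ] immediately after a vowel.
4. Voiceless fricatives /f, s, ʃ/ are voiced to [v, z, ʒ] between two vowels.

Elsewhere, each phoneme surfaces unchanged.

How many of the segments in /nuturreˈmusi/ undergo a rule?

3

Segments that undergo a rule: /t/ → [ɾ] (rule 2); /e/ → [ẽ] (rule 1); /s/ → [z] (rule 4).
All other segments surface unchanged.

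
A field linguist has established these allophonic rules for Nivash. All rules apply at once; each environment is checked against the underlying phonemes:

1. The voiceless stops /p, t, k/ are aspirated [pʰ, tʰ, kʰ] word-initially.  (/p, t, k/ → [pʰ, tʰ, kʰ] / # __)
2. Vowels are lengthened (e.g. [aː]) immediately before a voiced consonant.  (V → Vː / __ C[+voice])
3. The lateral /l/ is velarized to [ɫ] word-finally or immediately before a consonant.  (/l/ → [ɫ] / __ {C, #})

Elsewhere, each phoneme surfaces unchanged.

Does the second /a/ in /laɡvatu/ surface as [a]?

/a/ (between /v/ and /t/) is in the target of rule 2 but the environment (before a voiced consonant) is not met → [a].
The actual realization is [a], which matches [a].

Yes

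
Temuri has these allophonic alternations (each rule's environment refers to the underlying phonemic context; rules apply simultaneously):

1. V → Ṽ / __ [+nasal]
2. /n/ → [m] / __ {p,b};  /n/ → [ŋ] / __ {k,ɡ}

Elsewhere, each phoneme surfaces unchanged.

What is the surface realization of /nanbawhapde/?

/n/ (word-initial) is in the target of rule 2 but the environment (before a labial or velar stop) is not met → [n].
Rule 1 applies to /a/ (between /n/ and /n/: before a nasal consonant) → [ã].
Rule 2 applies to /n/ (between /a/ and /b/: before a labial or velar stop) → [m].
/b/ stays [b].
/a/ (between /b/ and /w/): rule 1 targets it, but not before a nasal consonant → unchanged [a].
/w/ (between /a/ and /h/): no rule targets it → [w].
/h/ — not in any rule's target class → [h].
/a/ — between /h/ and /p/; rule 1 does not apply here → [a].
/p/ — not in any rule's target class → [p].
/d/ — not in any rule's target class → [d].
/e/ (word-final): rule 1 targets it, but not before a nasal consonant → unchanged [e].

[nãmbawhapde]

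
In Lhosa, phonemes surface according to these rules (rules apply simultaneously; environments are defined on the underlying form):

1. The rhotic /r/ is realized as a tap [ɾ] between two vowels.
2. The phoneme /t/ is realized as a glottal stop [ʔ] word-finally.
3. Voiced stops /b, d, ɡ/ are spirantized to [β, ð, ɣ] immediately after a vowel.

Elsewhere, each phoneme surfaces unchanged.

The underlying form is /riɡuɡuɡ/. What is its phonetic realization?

[riɣuɣuɣ]

/r/ — word-initial; rule 1 does not apply here → [r].
/i/ — not in any rule's target class → [i].
/ɡ/ (between /i/ and /u/): immediately after a vowel, so rule 3 applies → [ɣ].
/u/ — not in any rule's target class → [u].
/ɡ/ — between /u/ and /u/, immediately after a vowel — surfaces as [ɣ] (rule 3).
/u/ — not in any rule's target class → [u].
/ɡ/ meets the environment for rule 3 (immediately after a vowel) → [ɣ].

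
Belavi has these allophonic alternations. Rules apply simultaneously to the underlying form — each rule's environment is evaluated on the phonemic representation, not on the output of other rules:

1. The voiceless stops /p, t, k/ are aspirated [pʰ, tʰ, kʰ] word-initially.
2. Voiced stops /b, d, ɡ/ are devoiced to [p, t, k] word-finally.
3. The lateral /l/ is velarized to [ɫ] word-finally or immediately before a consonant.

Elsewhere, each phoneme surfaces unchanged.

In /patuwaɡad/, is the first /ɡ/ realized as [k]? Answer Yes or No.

No

/ɡ/ — between /a/ and /a/; rule 2 does not apply here → [ɡ].
The actual realization is [ɡ], not [k].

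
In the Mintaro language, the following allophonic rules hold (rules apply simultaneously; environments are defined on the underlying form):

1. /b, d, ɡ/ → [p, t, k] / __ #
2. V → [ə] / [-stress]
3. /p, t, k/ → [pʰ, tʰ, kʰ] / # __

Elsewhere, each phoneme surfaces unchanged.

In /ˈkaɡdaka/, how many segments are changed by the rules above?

3

Segments that undergo a rule: /k/ → [kʰ] (rule 3); /a/ → [ə] (rule 2); /a/ → [ə] (rule 2).
All other segments surface unchanged.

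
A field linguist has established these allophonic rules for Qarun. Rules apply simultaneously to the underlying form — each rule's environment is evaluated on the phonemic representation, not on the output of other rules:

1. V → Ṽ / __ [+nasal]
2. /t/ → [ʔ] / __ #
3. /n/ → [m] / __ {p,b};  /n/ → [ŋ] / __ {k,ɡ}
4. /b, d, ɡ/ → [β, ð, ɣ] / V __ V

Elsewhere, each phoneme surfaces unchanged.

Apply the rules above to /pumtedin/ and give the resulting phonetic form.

[pũmteðĩn]

/p/ — not in any rule's target class → [p].
/u/ meets the environment for rule 1 (before a nasal consonant) → [ũ].
/m/ (between /u/ and /t/): no rule targets it → [m].
/t/ — between /m/ and /e/; rule 2 does not apply here → [t].
/e/ (between /t/ and /d/): rule 1 targets it, but not before a nasal consonant → unchanged [e].
/d/ meets the environment for rule 4 (between two vowels) → [ð].
Rule 1 applies to /i/ (between /d/ and /n/: before a nasal consonant) → [ĩ].
/n/ (word-final): rule 3 targets it, but not before a labial or velar stop → unchanged [n].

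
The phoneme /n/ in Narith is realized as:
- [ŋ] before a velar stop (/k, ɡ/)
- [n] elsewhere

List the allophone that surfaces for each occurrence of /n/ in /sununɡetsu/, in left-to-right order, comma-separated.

Occurrence 1 (position 3): no conditioning environment matches → elsewhere allophone [n].
Occurrence 2 (position 5): before a velar stop → [ŋ].

[n], [ŋ]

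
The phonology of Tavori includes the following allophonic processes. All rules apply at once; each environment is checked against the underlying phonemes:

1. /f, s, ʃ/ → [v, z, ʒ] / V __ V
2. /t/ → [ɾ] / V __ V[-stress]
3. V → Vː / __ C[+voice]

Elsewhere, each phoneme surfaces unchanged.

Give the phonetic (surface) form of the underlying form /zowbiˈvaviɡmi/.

/o/ (between /z/ and /w/): before a voiced consonant, so rule 3 applies → [oː].
/i/ (between /b/ and /v/): before a voiced consonant, so rule 3 applies → [iː].
/a/ — between /v/ and /v/, before a voiced consonant — surfaces as [aː] (rule 3).
/i/ (between /v/ and /ɡ/) occurs before a voiced consonant → [iː] by rule 3.
/i/ (word-final): rule 3 targets it, but not before a voiced consonant → unchanged [i].

[zoːwbiːˈvaːviːɡmi]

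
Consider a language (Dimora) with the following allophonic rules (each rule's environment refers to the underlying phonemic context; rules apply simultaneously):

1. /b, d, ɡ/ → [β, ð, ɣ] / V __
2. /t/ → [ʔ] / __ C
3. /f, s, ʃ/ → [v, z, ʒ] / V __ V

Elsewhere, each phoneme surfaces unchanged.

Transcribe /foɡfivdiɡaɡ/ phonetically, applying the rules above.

[foɣfivdiɣaɣ]

/f/ (word-initial) is in the target of rule 3 but the environment (between two vowels) is not met → [f].
/o/ (between /f/ and /ɡ/): no rule targets it → [o].
/ɡ/ (between /o/ and /f/) occurs immediately after a vowel → [ɣ] by rule 1.
/f/ — between /ɡ/ and /i/; rule 3 does not apply here → [f].
/i/ — not in any rule's target class → [i].
/v/ — not in any rule's target class → [v].
/d/ (between /v/ and /i/) is in the target of rule 1 but the environment (immediately after a vowel) is not met → [d].
/i/ (between /d/ and /ɡ/) is unaffected → [i].
/ɡ/ — between /i/ and /a/, immediately after a vowel — surfaces as [ɣ] (rule 1).
/a/ (between /ɡ/ and /ɡ/): no rule targets it → [a].
/ɡ/ (word-final) occurs immediately after a vowel → [ɣ] by rule 1.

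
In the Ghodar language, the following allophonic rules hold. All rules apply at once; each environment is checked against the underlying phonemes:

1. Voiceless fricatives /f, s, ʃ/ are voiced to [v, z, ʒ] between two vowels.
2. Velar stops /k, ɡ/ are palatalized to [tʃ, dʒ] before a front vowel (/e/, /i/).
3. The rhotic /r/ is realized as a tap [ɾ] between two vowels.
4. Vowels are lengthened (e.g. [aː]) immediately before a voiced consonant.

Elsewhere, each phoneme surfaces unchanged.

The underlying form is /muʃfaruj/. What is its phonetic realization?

/u/ — between /m/ and /ʃ/; rule 4 does not apply here → [u].
/ʃ/ (between /u/ and /f/) fails the environment for rule 1, so it stays [ʃ].
/f/ (between /ʃ/ and /a/): rule 1 targets it, but not between two vowels → unchanged [f].
/a/ (between /f/ and /r/) occurs before a voiced consonant → [aː] by rule 4.
/r/ (between /a/ and /u/): between two vowels, so rule 3 applies → [ɾ].
/u/ (between /r/ and /j/): before a voiced consonant, so rule 4 applies → [uː].

[muʃfaːɾuːj]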